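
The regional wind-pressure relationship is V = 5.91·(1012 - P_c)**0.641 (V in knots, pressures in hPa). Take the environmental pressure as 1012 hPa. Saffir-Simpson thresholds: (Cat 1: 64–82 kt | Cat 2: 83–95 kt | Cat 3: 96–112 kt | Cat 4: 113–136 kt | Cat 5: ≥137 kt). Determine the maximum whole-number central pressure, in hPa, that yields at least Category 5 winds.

877 hPa

Category 5 begins at V = 137 kt.
Required ΔP = (137/5.91)^(1/0.641) = 23.181^1.560 ≈ 134.80 hPa.
P_c ≤ 1012 − 134.80 = 877.20, so the highest integer P_c is 877 hPa.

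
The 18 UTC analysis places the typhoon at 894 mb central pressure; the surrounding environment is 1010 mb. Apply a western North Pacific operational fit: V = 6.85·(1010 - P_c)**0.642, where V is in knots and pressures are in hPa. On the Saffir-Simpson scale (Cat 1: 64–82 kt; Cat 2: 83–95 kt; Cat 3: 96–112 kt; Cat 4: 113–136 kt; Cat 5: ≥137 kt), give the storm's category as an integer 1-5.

5

ΔP = 1010 − 894 = 116 mb.
V ≈ 6.85 × 116^0.642 = 6.85 × 21.15 ≈ 145 kt.
145 kt falls in the Category 5 band.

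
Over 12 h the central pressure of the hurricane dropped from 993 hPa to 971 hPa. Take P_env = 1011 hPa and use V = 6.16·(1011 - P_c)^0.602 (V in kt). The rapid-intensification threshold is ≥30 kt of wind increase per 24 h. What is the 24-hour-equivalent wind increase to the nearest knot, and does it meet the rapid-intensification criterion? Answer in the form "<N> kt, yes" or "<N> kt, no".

43 kt, yes

V₁: ΔP = 18, V ≈ 6.16 × 18^0.602 ≈ 35.10 kt.
V₂: ΔP = 40, V ≈ 6.16 × 40^0.602 ≈ 56.76 kt.
ΔV over 12 h = 21.66 kt → 24 h equivalent = 21.66 × 24/12 ≈ 43.32 kt.
43 kt ≥ 30 kt ⇒ rapid intensification.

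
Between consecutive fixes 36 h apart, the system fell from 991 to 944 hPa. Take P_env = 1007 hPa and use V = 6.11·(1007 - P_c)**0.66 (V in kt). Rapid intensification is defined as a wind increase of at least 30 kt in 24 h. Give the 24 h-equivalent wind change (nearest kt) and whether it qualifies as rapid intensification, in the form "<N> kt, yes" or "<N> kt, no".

V₁: ΔP = 16, V ≈ 6.11 × 16^0.66 ≈ 38.09 kt.
V₂: ΔP = 63, V ≈ 6.11 × 63^0.66 ≈ 94.10 kt.
ΔV over 36 h = 56.01 kt → 24 h equivalent = 56.01 × 24/36 ≈ 37.34 kt.
37 kt ≥ 30 kt ⇒ rapid intensification.

37 kt, yes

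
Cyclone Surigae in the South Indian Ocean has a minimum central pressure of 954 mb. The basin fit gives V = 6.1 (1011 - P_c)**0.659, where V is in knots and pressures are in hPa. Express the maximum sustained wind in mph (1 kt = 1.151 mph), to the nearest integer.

101 mph

ΔP = 1011 − 954 = 57 mb.
V ≈ 6.1 × 57^0.659 = 6.1 × 14.359 ≈ 87.589 kt.
87.589 × 1.151 ≈ 100.82 mph → 101 mph.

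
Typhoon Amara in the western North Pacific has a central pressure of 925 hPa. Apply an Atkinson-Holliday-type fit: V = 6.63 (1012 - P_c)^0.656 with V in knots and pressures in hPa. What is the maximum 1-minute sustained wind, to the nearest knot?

124 kt

ΔP = 1012 − 925 = 87 hPa.
87^0.656 ≈ 18.721.
V ≈ 6.63 × 18.721 ≈ 124.1 kt.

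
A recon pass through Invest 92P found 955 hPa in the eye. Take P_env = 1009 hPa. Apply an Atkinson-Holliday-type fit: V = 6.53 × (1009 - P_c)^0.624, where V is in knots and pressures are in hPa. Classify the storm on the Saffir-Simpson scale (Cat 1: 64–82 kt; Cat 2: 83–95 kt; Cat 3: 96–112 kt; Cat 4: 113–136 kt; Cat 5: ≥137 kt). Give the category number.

1

ΔP = 1009 − 955 = 54 hPa.
V ≈ 6.53 × 54^0.624 = 6.53 × 12.05 ≈ 79 kt.
79 kt falls in the Category 1 band.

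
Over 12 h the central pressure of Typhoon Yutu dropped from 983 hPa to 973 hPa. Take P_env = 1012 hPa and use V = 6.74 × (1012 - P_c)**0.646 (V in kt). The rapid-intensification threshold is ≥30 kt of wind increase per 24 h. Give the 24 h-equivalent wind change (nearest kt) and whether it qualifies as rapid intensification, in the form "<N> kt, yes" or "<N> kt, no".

V₁: ΔP = 29, V ≈ 6.74 × 29^0.646 ≈ 59.34 kt.
V₂: ΔP = 39, V ≈ 6.74 × 39^0.646 ≈ 71.86 kt.
ΔV over 12 h = 12.52 kt → 24 h equivalent = 12.52 × 24/12 ≈ 25.04 kt.
25 kt < 30 kt ⇒ not rapid intensification.

25 kt, no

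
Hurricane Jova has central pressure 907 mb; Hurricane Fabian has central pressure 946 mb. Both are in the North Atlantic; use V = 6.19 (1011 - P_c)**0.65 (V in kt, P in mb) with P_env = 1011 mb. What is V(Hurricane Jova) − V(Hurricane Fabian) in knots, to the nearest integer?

33 kt

Hurricane Jova: ΔP = 104; V ≈ 6.19 × 104^0.65 ≈ 126.70 kt.
Hurricane Fabian: ΔP = 65; V ≈ 6.19 × 65^0.65 ≈ 93.34 kt.
Difference ≈ 126.70 − 93.34 = 33.36 → 33 kt.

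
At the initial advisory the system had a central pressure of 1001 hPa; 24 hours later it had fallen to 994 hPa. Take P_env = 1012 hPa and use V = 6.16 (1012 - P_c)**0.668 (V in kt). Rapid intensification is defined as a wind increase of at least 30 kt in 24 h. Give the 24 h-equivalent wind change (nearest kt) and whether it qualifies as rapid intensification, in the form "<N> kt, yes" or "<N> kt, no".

V₁: ΔP = 11, V ≈ 6.16 × 11^0.668 ≈ 30.57 kt.
V₂: ΔP = 18, V ≈ 6.16 × 18^0.668 ≈ 42.47 kt.
ΔV over 24 h = 11.90 kt → 24 h equivalent = 11.90 × 24/24 ≈ 11.90 kt.
12 kt < 30 kt ⇒ not rapid intensification.

12 kt, no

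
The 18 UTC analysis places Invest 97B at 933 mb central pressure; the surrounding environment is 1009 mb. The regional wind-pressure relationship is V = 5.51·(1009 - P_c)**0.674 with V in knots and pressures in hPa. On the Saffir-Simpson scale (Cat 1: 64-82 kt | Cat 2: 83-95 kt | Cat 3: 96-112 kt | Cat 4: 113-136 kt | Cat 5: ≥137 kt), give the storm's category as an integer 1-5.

ΔP = 1009 − 933 = 76 mb.
V ≈ 5.51 × 76^0.674 = 5.51 × 18.52 ≈ 102 kt.
102 kt falls in the Category 3 band.

3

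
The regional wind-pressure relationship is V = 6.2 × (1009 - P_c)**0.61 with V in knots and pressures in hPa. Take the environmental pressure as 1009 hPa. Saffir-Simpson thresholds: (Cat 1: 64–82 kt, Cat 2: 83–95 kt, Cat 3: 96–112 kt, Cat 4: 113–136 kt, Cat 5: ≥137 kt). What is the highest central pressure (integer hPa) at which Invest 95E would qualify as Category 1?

Category 1 begins at V = 64 kt.
Required ΔP = (64/6.2)^(1/0.61) = 10.323^1.639 ≈ 45.91 hPa.
P_c ≤ 1009 − 45.91 = 963.09, so the highest integer P_c is 963 hPa.

963 hPa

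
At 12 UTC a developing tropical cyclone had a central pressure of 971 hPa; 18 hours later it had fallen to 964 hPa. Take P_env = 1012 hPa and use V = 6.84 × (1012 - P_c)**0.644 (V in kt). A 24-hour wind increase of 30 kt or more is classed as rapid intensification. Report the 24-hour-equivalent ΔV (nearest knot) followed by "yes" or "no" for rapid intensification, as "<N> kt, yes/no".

11 kt, no

V₁: ΔP = 41, V ≈ 6.84 × 41^0.644 ≈ 74.76 kt.
V₂: ΔP = 48, V ≈ 6.84 × 48^0.644 ≈ 82.75 kt.
ΔV over 18 h = 7.99 kt → 24 h equivalent = 7.99 × 24/18 ≈ 10.65 kt.
11 kt < 30 kt ⇒ not rapid intensification.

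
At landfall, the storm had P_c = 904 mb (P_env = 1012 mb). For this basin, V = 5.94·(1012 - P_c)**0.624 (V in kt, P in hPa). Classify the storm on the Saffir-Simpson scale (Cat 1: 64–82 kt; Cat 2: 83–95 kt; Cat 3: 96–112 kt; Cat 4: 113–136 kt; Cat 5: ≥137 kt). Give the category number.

3

ΔP = 1012 − 904 = 108 mb.
V ≈ 5.94 × 108^0.624 = 5.94 × 18.57 ≈ 110 kt.
110 kt falls in the Category 3 band.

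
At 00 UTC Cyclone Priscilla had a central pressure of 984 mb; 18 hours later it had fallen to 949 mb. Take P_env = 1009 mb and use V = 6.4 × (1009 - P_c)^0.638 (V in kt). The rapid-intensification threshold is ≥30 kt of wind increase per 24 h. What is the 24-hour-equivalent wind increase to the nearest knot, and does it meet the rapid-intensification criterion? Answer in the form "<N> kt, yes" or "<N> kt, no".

50 kt, yes

V₁: ΔP = 25, V ≈ 6.4 × 25^0.638 ≈ 49.90 kt.
V₂: ΔP = 60, V ≈ 6.4 × 60^0.638 ≈ 87.22 kt.
ΔV over 18 h = 37.32 kt → 24 h equivalent = 37.32 × 24/18 ≈ 49.76 kt.
50 kt ≥ 30 kt ⇒ rapid intensification.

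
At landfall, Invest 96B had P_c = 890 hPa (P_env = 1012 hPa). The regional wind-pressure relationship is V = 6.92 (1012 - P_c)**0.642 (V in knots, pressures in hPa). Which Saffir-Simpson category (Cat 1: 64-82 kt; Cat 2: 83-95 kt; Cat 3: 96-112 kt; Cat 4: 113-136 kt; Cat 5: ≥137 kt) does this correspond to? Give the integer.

ΔP = 1012 − 890 = 122 hPa.
V ≈ 6.92 × 122^0.642 = 6.92 × 21.85 ≈ 151 kt.
151 kt falls in the Category 5 band.

5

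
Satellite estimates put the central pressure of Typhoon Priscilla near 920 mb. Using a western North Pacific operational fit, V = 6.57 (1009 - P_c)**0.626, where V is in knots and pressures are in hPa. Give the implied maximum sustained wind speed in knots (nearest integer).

ΔP = 1009 − 920 = 89 mb.
89^0.626 ≈ 16.608.
V ≈ 6.57 × 16.608 ≈ 109.1 kt.

109 kt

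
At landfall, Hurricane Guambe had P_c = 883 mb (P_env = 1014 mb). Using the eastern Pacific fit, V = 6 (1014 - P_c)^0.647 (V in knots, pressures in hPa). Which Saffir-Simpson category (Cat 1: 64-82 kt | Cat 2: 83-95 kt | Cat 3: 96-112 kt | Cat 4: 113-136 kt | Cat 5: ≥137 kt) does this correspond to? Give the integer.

ΔP = 1014 − 883 = 131 mb.
V ≈ 6 × 131^0.647 = 6 × 23.44 ≈ 141 kt.
141 kt falls in the Category 5 band.

5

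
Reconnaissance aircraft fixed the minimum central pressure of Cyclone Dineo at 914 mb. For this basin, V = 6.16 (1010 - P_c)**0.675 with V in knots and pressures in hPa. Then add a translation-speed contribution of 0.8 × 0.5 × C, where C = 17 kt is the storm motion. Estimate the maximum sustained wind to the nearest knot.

141 kt

ΔP = 1010 − 914 = 96 mb.
96^0.675 ≈ 21.779.
V ≈ 6.16 × 21.779 ≈ 134.2 kt.
Translation term: 0.8 × 0.5 × 17 = 6.8 kt.
Corrected V ≈ 141 kt → 141 kt.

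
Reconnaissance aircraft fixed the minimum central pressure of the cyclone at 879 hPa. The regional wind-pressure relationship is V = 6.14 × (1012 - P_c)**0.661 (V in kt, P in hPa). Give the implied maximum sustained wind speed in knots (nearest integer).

ΔP = 1012 − 879 = 133 hPa.
133^0.661 ≈ 25.343.
V ≈ 6.14 × 25.343 ≈ 155.6 kt.

156 kt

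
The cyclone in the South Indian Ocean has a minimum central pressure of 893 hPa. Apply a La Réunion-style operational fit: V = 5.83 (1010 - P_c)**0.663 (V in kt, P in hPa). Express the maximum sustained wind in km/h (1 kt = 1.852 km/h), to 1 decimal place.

ΔP = 1010 − 893 = 117 hPa.
V ≈ 5.83 × 117^0.663 = 5.83 × 23.508 ≈ 137.049 kt.
137.049 × 1.852 ≈ 253.81 km/h → 253.8 km/h.

253.8 km/h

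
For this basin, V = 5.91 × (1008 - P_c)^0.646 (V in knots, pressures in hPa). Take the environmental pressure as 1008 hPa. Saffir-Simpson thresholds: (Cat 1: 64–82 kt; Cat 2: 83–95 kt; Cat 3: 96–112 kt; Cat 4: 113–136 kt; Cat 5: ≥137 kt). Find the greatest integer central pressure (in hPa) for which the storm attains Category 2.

948 hPa

Category 2 begins at V = 83 kt.
Required ΔP = (83/5.91)^(1/0.646) = 14.044^1.548 ≈ 59.74 hPa.
P_c ≤ 1008 − 59.74 = 948.26, so the highest integer P_c is 948 hPa.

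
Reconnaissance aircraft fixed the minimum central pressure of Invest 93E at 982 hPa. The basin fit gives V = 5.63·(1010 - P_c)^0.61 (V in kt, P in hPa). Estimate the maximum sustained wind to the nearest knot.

43 kt

ΔP = 1010 − 982 = 28 hPa.
28^0.61 ≈ 7.634.
V ≈ 5.63 × 7.634 ≈ 43.0 kt.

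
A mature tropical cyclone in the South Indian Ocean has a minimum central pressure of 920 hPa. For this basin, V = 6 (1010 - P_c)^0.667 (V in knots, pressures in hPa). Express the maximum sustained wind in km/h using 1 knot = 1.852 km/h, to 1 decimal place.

223.5 km/h

ΔP = 1010 − 920 = 90 hPa.
V ≈ 6 × 90^0.667 = 6 × 20.113 ≈ 120.679 kt.
120.679 × 1.852 ≈ 223.50 km/h → 223.5 km/h.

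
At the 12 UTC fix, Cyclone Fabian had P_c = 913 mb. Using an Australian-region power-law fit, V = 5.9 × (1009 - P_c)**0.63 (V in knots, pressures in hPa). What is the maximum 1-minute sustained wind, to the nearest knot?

ΔP = 1009 − 913 = 96 mb.
96^0.63 ≈ 17.735.
V ≈ 5.9 × 17.735 ≈ 104.6 kt.

105 kt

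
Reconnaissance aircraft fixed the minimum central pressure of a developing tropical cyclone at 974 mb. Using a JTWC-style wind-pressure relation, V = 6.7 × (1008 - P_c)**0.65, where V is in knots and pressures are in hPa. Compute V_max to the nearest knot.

66 kt

ΔP = 1008 − 974 = 34 mb.
34^0.65 ≈ 9.896.
V ≈ 6.7 × 9.896 ≈ 66.3 kt.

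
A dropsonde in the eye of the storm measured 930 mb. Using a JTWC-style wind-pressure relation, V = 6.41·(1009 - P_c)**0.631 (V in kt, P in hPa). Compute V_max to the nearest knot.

ΔP = 1009 − 930 = 79 mb.
79^0.631 ≈ 15.754.
V ≈ 6.41 × 15.754 ≈ 101.0 kt.

101 kt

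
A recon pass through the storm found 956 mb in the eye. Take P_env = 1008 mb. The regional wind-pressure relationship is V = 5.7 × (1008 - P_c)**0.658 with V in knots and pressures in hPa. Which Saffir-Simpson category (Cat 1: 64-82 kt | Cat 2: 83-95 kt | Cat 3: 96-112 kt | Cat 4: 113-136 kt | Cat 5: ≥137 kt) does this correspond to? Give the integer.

ΔP = 1008 − 956 = 52 mb.
V ≈ 5.7 × 52^0.658 = 5.7 × 13.46 ≈ 77 kt.
77 kt falls in the Category 1 band.

1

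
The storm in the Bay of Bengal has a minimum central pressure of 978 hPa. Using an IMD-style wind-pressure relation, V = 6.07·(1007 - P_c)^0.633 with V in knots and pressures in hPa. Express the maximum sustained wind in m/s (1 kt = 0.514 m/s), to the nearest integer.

26 m/s

ΔP = 1007 − 978 = 29 hPa.
V ≈ 6.07 × 29^0.633 = 6.07 × 8.427 ≈ 51.155 kt.
51.155 × 0.514 ≈ 26.29 m/s → 26 m/s.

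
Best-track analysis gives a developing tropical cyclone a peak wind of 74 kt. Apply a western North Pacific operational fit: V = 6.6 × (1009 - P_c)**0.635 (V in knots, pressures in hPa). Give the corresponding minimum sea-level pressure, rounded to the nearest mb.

ΔP = (V / 6.6)^(1/0.635) = (74/6.6)^1.575.
74/6.6 = 11.212; 11.212^1.575 ≈ 44.98 mb.
P_c = 1009 − 44.98 = 964.02 ≈ 964 mb.

964 mb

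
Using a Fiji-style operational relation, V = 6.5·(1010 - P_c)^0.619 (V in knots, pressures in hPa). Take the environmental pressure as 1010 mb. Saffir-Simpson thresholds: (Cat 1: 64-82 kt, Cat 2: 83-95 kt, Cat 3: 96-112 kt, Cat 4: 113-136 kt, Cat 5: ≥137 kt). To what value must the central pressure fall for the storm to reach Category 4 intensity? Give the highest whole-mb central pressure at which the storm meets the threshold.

Category 4 begins at V = 113 kt.
Required ΔP = (113/6.5)^(1/0.619) = 17.385^1.616 ≈ 100.81 mb.
P_c ≤ 1010 − 100.81 = 909.19, so the highest integer P_c is 909 mb.

909 mb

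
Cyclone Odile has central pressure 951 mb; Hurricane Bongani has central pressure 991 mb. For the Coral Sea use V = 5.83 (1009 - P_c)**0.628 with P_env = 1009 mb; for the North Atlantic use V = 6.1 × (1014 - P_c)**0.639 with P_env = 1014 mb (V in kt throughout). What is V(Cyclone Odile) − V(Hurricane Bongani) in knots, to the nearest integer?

29 kt

Cyclone Odile: ΔP = 58; V ≈ 5.83 × 58^0.628 ≈ 74.66 kt.
Hurricane Bongani: ΔP = 23; V ≈ 6.1 × 23^0.639 ≈ 45.23 kt.
Difference ≈ 74.66 − 45.23 = 29.43 → 29 kt.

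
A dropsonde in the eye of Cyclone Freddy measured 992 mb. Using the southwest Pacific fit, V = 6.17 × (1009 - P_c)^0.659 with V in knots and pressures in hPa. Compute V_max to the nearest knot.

ΔP = 1009 − 992 = 17 mb.
17^0.659 ≈ 6.469.
V ≈ 6.17 × 6.469 ≈ 39.9 kt.

40 kt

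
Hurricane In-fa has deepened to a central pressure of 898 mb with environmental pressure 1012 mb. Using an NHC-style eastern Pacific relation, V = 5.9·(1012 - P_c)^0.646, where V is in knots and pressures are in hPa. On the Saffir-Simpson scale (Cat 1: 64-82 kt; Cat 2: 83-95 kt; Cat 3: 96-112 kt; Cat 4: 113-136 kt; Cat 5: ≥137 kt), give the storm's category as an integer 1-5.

4

ΔP = 1012 − 898 = 114 mb.
V ≈ 5.9 × 114^0.646 = 5.9 × 21.32 ≈ 126 kt.
126 kt falls in the Category 4 band.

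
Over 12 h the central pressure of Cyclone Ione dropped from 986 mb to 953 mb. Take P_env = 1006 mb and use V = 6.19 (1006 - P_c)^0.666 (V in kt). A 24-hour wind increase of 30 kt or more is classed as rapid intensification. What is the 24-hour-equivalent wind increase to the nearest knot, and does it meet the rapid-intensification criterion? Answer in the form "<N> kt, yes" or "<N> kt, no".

83 kt, yes

V₁: ΔP = 20, V ≈ 6.19 × 20^0.666 ≈ 45.52 kt.
V₂: ΔP = 53, V ≈ 6.19 × 53^0.666 ≈ 87.11 kt.
ΔV over 12 h = 41.59 kt → 24 h equivalent = 41.59 × 24/12 ≈ 83.18 kt.
83 kt ≥ 30 kt ⇒ rapid intensification.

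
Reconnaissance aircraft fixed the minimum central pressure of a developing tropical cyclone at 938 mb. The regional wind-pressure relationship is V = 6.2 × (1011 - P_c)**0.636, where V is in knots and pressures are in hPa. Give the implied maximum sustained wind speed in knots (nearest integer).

ΔP = 1011 − 938 = 73 mb.
73^0.636 ≈ 15.313.
V ≈ 6.2 × 15.313 ≈ 94.9 kt.

95 kt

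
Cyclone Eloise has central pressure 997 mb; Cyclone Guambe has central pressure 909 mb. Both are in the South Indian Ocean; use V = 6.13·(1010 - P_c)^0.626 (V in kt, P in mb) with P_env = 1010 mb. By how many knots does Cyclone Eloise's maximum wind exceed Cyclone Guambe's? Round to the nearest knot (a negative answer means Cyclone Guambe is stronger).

Cyclone Eloise: ΔP = 13; V ≈ 6.13 × 13^0.626 ≈ 30.53 kt.
Cyclone Guambe: ΔP = 101; V ≈ 6.13 × 101^0.626 ≈ 110.20 kt.
Difference ≈ 30.53 − 110.20 = -79.67 → -80 kt.

-80 kt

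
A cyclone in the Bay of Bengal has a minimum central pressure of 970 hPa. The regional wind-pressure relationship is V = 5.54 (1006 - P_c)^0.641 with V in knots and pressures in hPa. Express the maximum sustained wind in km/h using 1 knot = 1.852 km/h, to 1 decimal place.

ΔP = 1006 − 970 = 36 hPa.
V ≈ 5.54 × 36^0.641 = 5.54 × 9.945 ≈ 55.093 kt.
55.093 × 1.852 ≈ 102.03 km/h → 102.0 km/h.

102.0 km/h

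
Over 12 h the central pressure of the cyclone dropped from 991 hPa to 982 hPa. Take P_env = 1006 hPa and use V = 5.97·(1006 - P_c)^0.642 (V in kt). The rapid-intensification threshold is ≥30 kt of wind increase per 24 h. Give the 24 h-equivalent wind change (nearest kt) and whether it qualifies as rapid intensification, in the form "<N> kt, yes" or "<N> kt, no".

24 kt, no

V₁: ΔP = 15, V ≈ 5.97 × 15^0.642 ≈ 33.96 kt.
V₂: ΔP = 24, V ≈ 5.97 × 24^0.642 ≈ 45.93 kt.
ΔV over 12 h = 11.97 kt → 24 h equivalent = 11.97 × 24/12 ≈ 23.94 kt.
24 kt < 30 kt ⇒ not rapid intensification.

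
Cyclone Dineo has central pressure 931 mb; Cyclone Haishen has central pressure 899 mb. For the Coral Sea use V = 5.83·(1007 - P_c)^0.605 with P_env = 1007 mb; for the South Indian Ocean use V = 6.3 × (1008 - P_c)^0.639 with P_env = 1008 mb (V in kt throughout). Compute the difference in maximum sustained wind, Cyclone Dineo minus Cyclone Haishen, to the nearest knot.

Cyclone Dineo: ΔP = 76; V ≈ 5.83 × 76^0.605 ≈ 80.09 kt.
Cyclone Haishen: ΔP = 109; V ≈ 6.3 × 109^0.639 ≈ 126.26 kt.
Difference ≈ 80.09 − 126.26 = -46.17 → -46 kt.

-46 kt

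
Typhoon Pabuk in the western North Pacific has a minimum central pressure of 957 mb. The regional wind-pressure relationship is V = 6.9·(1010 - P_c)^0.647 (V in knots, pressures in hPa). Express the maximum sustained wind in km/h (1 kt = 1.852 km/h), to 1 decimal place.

166.8 km/h

ΔP = 1010 − 957 = 53 mb.
V ≈ 6.9 × 53^0.647 = 6.9 × 13.050 ≈ 90.044 kt.
90.044 × 1.852 ≈ 166.76 km/h → 166.8 km/h.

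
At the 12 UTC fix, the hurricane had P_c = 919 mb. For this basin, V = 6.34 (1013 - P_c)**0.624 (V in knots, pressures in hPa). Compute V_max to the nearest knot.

108 kt

ΔP = 1013 − 919 = 94 mb.
94^0.624 ≈ 17.031.
V ≈ 6.34 × 17.031 ≈ 108.0 kt.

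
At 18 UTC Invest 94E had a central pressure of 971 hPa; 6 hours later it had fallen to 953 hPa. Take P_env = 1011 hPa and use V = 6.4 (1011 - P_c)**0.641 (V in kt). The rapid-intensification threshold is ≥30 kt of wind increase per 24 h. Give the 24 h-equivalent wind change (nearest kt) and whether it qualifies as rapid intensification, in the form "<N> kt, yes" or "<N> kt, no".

73 kt, yes

V₁: ΔP = 40, V ≈ 6.4 × 40^0.641 ≈ 68.09 kt.
V₂: ΔP = 58, V ≈ 6.4 × 58^0.641 ≈ 86.40 kt.
ΔV over 6 h = 18.31 kt → 24 h equivalent = 18.31 × 24/6 ≈ 73.24 kt.
73 kt ≥ 30 kt ⇒ rapid intensification.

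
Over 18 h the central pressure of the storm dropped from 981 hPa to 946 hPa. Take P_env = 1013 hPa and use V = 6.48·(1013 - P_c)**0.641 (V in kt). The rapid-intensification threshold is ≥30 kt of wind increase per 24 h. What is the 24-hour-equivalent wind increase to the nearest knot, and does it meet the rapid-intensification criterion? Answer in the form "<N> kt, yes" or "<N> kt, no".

V₁: ΔP = 32, V ≈ 6.48 × 32^0.641 ≈ 59.76 kt.
V₂: ΔP = 67, V ≈ 6.48 × 67^0.641 ≈ 95.96 kt.
ΔV over 18 h = 36.20 kt → 24 h equivalent = 36.20 × 24/18 ≈ 48.27 kt.
48 kt ≥ 30 kt ⇒ rapid intensification.

48 kt, yes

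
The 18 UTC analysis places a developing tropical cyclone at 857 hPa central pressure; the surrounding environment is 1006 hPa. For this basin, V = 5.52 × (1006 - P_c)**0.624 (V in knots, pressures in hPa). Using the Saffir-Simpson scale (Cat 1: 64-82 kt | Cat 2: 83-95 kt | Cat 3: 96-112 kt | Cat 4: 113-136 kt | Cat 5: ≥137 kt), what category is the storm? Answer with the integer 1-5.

ΔP = 1006 − 857 = 149 hPa.
V ≈ 5.52 × 149^0.624 = 5.52 × 22.70 ≈ 125 kt.
125 kt falls in the Category 4 band.

4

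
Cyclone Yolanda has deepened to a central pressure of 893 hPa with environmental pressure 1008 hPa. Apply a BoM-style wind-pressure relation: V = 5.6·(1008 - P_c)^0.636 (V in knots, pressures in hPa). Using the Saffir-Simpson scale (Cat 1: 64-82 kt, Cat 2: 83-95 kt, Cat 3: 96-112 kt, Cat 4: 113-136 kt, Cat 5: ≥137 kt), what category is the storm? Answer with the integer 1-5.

ΔP = 1008 − 893 = 115 hPa.
V ≈ 5.6 × 115^0.636 = 5.6 × 20.45 ≈ 114 kt.
114 kt falls in the Category 4 band.

4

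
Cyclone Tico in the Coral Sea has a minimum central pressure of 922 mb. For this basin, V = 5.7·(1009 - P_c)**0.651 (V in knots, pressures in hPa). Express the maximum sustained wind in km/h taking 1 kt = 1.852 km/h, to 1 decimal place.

ΔP = 1009 − 922 = 87 mb.
V ≈ 5.7 × 87^0.651 = 5.7 × 18.307 ≈ 104.352 kt.
104.352 × 1.852 ≈ 193.26 km/h → 193.3 km/h.

193.3 km/h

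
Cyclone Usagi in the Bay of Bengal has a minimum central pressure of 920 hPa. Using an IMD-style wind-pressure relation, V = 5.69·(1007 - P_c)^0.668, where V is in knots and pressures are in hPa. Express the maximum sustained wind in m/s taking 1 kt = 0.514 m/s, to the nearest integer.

58 m/s

ΔP = 1007 − 920 = 87 hPa.
V ≈ 5.69 × 87^0.668 = 5.69 × 19.751 ≈ 112.386 kt.
112.386 × 0.514 ≈ 57.77 m/s → 58 m/s.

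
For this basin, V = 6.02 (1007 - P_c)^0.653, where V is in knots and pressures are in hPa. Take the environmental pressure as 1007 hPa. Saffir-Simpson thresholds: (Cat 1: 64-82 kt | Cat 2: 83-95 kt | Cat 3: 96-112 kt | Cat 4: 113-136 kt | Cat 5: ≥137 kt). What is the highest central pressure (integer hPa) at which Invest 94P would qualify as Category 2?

Category 2 begins at V = 83 kt.
Required ΔP = (83/6.02)^(1/0.653) = 13.787^1.531 ≈ 55.59 hPa.
P_c ≤ 1007 − 55.59 = 951.41, so the highest integer P_c is 951 hPa.

951 hPa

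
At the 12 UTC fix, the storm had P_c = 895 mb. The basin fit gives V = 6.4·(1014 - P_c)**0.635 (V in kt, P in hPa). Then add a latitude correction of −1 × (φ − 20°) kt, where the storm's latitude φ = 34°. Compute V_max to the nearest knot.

ΔP = 1014 − 895 = 119 mb.
119^0.635 ≈ 20.796.
V ≈ 6.4 × 20.796 ≈ 133.1 kt.
Latitude correction: −1 × (34 − 20) = -14 kt.
Corrected V ≈ 119.1 kt → 119 kt.

119 kt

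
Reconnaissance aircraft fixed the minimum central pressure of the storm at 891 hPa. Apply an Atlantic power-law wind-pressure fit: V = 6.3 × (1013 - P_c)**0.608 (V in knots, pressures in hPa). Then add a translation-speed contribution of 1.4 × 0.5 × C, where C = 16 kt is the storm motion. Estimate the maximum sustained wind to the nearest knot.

ΔP = 1013 − 891 = 122 hPa.
122^0.608 ≈ 18.557.
V ≈ 6.3 × 18.557 ≈ 116.9 kt.
Translation term: 1.4 × 0.5 × 16 = 11.2 kt.
Corrected V ≈ 128.1 kt → 128 kt.

128 kt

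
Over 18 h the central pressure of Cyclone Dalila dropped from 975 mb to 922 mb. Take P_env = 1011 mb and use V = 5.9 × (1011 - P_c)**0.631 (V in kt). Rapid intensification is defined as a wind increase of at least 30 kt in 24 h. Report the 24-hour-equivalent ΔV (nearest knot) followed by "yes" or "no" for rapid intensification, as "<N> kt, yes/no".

V₁: ΔP = 36, V ≈ 5.9 × 36^0.631 ≈ 56.61 kt.
V₂: ΔP = 89, V ≈ 5.9 × 89^0.631 ≈ 100.21 kt.
ΔV over 18 h = 43.60 kt → 24 h equivalent = 43.60 × 24/18 ≈ 58.13 kt.
58 kt ≥ 30 kt ⇒ rapid intensification.

58 kt, yes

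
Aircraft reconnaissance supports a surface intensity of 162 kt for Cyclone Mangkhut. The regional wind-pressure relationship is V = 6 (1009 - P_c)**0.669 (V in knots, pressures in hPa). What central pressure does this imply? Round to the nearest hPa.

ΔP = (V / 6)^(1/0.669) = (162/6)^1.495.
162/6 = 27.000; 27.000^1.495 ≈ 137.90 hPa.
P_c = 1009 − 137.90 = 871.10 ≈ 871 hPa.

871 hPa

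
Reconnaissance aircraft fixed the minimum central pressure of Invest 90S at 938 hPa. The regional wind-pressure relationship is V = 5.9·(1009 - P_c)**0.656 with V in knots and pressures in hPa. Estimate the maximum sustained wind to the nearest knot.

97 kt

ΔP = 1009 − 938 = 71 hPa.
71^0.656 ≈ 16.384.
V ≈ 5.9 × 16.384 ≈ 96.7 kt.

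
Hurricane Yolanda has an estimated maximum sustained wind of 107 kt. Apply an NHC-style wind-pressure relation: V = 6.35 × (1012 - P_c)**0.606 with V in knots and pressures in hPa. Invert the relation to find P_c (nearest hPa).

ΔP = (V / 6.35)^(1/0.606) = (107/6.35)^1.650.
107/6.35 = 16.850; 16.850^1.650 ≈ 105.71 hPa.
P_c = 1012 − 105.71 = 906.29 ≈ 906 hPa.

906 hPa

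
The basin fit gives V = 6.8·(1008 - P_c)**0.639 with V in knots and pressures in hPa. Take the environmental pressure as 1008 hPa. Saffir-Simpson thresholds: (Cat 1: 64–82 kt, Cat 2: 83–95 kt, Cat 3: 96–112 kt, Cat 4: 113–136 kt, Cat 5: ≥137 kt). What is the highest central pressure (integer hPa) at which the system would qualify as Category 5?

Category 5 begins at V = 137 kt.
Required ΔP = (137/6.8)^(1/0.639) = 20.147^1.565 ≈ 109.91 hPa.
P_c ≤ 1008 − 109.91 = 898.09, so the highest integer P_c is 898 hPa.

898 hPa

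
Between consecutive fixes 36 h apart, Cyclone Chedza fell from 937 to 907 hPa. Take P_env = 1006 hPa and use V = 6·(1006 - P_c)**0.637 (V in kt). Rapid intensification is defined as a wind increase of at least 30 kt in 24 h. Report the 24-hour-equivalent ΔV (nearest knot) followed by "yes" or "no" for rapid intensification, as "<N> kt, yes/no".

V₁: ΔP = 69, V ≈ 6 × 69^0.637 ≈ 89.02 kt.
V₂: ΔP = 99, V ≈ 6 × 99^0.637 ≈ 112.04 kt.
ΔV over 36 h = 23.02 kt → 24 h equivalent = 23.02 × 24/36 ≈ 15.35 kt.
15 kt < 30 kt ⇒ not rapid intensification.

15 kt, no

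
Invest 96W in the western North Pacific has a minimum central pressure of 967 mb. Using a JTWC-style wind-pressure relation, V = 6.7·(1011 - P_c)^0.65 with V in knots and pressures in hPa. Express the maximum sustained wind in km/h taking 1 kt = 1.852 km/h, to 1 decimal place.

145.2 km/h

ΔP = 1011 − 967 = 44 mb.
V ≈ 6.7 × 44^0.65 = 6.7 × 11.702 ≈ 78.401 kt.
78.401 × 1.852 ≈ 145.20 km/h → 145.2 km/h.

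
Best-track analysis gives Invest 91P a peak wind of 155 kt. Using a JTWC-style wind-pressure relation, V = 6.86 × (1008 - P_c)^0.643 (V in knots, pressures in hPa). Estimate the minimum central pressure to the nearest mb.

880 mb

ΔP = (V / 6.86)^(1/0.643) = (155/6.86)^1.555.
155/6.86 = 22.595; 22.595^1.555 ≈ 127.58 mb.
P_c = 1008 − 127.58 = 880.42 ≈ 880 mb.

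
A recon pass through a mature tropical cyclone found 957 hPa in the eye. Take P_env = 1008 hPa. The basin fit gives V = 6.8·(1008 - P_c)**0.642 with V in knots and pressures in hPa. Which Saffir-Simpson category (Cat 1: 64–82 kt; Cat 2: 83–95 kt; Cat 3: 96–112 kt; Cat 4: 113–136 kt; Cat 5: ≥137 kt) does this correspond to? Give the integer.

2

ΔP = 1008 − 957 = 51 hPa.
V ≈ 6.8 × 51^0.642 = 6.8 × 12.48 ≈ 85 kt.
85 kt falls in the Category 2 band.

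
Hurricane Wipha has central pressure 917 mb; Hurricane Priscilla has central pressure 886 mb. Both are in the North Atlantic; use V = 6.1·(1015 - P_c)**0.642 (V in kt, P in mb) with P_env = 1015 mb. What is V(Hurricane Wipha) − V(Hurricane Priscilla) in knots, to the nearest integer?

-22 kt

Hurricane Wipha: ΔP = 98; V ≈ 6.1 × 98^0.642 ≈ 115.80 kt.
Hurricane Priscilla: ΔP = 129; V ≈ 6.1 × 129^0.642 ≈ 138.14 kt.
Difference ≈ 115.80 − 138.14 = -22.34 → -22 kt.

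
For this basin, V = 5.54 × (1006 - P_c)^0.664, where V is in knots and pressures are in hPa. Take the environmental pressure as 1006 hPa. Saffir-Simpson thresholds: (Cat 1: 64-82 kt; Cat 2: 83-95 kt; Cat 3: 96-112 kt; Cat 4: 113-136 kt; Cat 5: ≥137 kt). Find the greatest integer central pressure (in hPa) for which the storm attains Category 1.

966 hPa

Category 1 begins at V = 64 kt.
Required ΔP = (64/5.54)^(1/0.664) = 11.552^1.506 ≈ 39.85 hPa.
P_c ≤ 1006 − 39.85 = 966.15, so the highest integer P_c is 966 hPa.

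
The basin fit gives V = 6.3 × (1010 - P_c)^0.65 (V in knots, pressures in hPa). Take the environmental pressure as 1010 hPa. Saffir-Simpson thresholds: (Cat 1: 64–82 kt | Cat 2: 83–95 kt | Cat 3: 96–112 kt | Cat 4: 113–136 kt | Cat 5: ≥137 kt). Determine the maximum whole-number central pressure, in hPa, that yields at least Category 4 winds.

Category 4 begins at V = 113 kt.
Required ΔP = (113/6.3)^(1/0.65) = 17.937^1.538 ≈ 84.88 hPa.
P_c ≤ 1010 − 84.88 = 925.12, so the highest integer P_c is 925 hPa.

925 hPa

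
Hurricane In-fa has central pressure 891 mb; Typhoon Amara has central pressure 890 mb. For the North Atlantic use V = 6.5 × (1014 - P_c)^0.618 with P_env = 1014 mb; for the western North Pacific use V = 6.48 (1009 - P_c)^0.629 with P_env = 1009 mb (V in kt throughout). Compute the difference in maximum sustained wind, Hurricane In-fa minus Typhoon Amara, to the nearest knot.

-4 kt

Hurricane In-fa: ΔP = 123; V ≈ 6.5 × 123^0.618 ≈ 127.20 kt.
Typhoon Amara: ΔP = 119; V ≈ 6.48 × 119^0.629 ≈ 130.95 kt.
Difference ≈ 127.20 − 130.95 = -3.75 → -4 kt.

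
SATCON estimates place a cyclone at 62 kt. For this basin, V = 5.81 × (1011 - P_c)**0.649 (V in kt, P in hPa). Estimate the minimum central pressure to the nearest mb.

973 mb

ΔP = (V / 5.81)^(1/0.649) = (62/5.81)^1.541.
62/5.81 = 10.671; 10.671^1.541 ≈ 38.40 mb.
P_c = 1011 − 38.40 = 972.60 ≈ 973 mb.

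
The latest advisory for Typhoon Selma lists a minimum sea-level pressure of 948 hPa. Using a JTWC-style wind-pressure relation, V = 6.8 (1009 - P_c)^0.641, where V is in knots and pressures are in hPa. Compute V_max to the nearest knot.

ΔP = 1009 − 948 = 61 hPa.
61^0.641 ≈ 13.944.
V ≈ 6.8 × 13.944 ≈ 94.8 kt.

95 kt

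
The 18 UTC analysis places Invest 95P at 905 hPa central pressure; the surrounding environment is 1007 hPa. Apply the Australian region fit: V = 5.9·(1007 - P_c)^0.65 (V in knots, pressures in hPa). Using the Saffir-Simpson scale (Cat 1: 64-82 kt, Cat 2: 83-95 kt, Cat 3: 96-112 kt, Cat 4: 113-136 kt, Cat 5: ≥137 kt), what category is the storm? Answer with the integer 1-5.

4

ΔP = 1007 − 905 = 102 hPa.
V ≈ 5.9 × 102^0.65 = 5.9 × 20.21 ≈ 119 kt.
119 kt falls in the Category 4 band.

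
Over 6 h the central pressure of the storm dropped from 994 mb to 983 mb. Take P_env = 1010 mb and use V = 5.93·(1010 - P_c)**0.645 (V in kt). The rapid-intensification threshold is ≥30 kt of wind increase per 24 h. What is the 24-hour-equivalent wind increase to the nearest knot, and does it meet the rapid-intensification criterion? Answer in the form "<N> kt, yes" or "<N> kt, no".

57 kt, yes

V₁: ΔP = 16, V ≈ 5.93 × 16^0.645 ≈ 35.46 kt.
V₂: ΔP = 27, V ≈ 5.93 × 27^0.645 ≈ 49.69 kt.
ΔV over 6 h = 14.23 kt → 24 h equivalent = 14.23 × 24/6 ≈ 56.92 kt.
57 kt ≥ 30 kt ⇒ rapid intensification.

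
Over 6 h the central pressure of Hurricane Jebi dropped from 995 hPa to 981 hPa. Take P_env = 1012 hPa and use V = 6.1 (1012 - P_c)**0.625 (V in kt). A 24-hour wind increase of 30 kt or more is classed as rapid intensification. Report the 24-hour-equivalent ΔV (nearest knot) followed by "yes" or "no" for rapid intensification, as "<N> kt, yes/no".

65 kt, yes

V₁: ΔP = 17, V ≈ 6.1 × 17^0.625 ≈ 35.84 kt.
V₂: ΔP = 31, V ≈ 6.1 × 31^0.625 ≈ 52.17 kt.
ΔV over 6 h = 16.33 kt → 24 h equivalent = 16.33 × 24/6 ≈ 65.32 kt.
65 kt ≥ 30 kt ⇒ rapid intensification.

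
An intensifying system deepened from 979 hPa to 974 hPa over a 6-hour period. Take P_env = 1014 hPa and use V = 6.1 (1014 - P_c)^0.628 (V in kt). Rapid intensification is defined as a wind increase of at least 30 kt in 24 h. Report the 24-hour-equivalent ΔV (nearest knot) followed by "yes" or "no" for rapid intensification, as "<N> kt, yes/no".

V₁: ΔP = 35, V ≈ 6.1 × 35^0.628 ≈ 56.89 kt.
V₂: ΔP = 40, V ≈ 6.1 × 40^0.628 ≈ 61.86 kt.
ΔV over 6 h = 4.97 kt → 24 h equivalent = 4.97 × 24/6 ≈ 19.88 kt.
20 kt < 30 kt ⇒ not rapid intensification.

20 kt, no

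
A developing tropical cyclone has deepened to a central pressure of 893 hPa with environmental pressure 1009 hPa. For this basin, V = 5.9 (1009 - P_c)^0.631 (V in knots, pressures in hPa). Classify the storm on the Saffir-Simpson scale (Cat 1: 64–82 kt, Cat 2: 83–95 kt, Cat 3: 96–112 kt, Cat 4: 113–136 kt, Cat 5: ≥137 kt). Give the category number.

4

ΔP = 1009 − 893 = 116 hPa.
V ≈ 5.9 × 116^0.631 = 5.9 × 20.08 ≈ 118 kt.
118 kt falls in the Category 4 band.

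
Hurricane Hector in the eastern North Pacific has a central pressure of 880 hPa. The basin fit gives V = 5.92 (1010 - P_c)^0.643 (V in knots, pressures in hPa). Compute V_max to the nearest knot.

135 kt

ΔP = 1010 − 880 = 130 hPa.
130^0.643 ≈ 22.870.
V ≈ 5.92 × 22.870 ≈ 135.4 kt.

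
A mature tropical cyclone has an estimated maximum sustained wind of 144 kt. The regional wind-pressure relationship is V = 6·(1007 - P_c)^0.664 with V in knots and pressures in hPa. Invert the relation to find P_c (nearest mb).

887 mb

ΔP = (V / 6)^(1/0.664) = (144/6)^1.506.
144/6 = 24.000; 24.000^1.506 ≈ 119.85 mb.
P_c = 1007 − 119.85 = 887.15 ≈ 887 mb.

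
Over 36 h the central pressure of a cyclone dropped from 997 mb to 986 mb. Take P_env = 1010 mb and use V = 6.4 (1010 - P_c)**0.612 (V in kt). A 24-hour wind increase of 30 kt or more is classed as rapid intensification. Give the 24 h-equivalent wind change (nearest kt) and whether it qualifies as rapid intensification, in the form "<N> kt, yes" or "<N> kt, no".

9 kt, no

V₁: ΔP = 13, V ≈ 6.4 × 13^0.612 ≈ 30.75 kt.
V₂: ΔP = 24, V ≈ 6.4 × 24^0.612 ≈ 44.76 kt.
ΔV over 36 h = 14.01 kt → 24 h equivalent = 14.01 × 24/36 ≈ 9.34 kt.
9 kt < 30 kt ⇒ not rapid intensification.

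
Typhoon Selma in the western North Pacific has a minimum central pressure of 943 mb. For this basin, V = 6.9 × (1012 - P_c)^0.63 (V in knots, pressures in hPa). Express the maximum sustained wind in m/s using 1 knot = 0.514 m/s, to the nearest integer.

ΔP = 1012 − 943 = 69 mb.
V ≈ 6.9 × 69^0.63 = 6.9 × 14.404 ≈ 99.386 kt.
99.386 × 0.514 ≈ 51.08 m/s → 51 m/s.

51 m/s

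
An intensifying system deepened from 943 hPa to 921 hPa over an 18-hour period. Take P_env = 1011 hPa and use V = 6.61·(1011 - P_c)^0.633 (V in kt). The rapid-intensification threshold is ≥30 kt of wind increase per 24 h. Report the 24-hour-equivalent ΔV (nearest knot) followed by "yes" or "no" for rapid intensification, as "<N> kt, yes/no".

25 kt, no

V₁: ΔP = 68, V ≈ 6.61 × 68^0.633 ≈ 95.54 kt.
V₂: ΔP = 90, V ≈ 6.61 × 90^0.633 ≈ 114.09 kt.
ΔV over 18 h = 18.55 kt → 24 h equivalent = 18.55 × 24/18 ≈ 24.73 kt.
25 kt < 30 kt ⇒ not rapid intensification.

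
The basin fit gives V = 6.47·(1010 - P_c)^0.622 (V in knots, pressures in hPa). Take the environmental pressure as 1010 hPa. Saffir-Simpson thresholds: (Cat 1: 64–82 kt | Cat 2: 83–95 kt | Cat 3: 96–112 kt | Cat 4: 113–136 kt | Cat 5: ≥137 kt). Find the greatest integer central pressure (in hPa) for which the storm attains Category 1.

Category 1 begins at V = 64 kt.
Required ΔP = (64/6.47)^(1/0.622) = 9.892^1.608 ≈ 39.82 hPa.
P_c ≤ 1010 − 39.82 = 970.18, so the highest integer P_c is 970 hPa.

970 hPa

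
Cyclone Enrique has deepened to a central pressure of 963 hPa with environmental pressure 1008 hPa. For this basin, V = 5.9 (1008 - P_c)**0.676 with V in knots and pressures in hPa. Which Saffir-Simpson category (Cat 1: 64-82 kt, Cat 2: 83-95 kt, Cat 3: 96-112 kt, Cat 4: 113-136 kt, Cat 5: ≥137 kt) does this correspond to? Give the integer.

1

ΔP = 1008 − 963 = 45 hPa.
V ≈ 5.9 × 45^0.676 = 5.9 × 13.11 ≈ 77 kt.
77 kt falls in the Category 1 band.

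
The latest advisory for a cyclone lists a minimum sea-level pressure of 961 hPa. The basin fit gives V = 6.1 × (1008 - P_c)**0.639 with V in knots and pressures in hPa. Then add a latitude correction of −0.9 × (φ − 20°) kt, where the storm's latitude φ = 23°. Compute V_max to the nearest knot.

69 kt

ΔP = 1008 − 961 = 47 hPa.
47^0.639 ≈ 11.708.
V ≈ 6.1 × 11.708 ≈ 71.4 kt.
Latitude correction: −0.9 × (23 − 20) = -2.7 kt.
Corrected V ≈ 68.7 kt → 69 kt.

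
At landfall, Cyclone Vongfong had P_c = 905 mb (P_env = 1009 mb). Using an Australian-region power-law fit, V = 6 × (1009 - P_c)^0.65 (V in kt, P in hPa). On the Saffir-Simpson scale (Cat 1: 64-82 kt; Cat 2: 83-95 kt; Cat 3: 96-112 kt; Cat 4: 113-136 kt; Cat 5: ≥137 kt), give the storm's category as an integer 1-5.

ΔP = 1009 − 905 = 104 mb.
V ≈ 6 × 104^0.65 = 6 × 20.47 ≈ 123 kt.
123 kt falls in the Category 4 band.

4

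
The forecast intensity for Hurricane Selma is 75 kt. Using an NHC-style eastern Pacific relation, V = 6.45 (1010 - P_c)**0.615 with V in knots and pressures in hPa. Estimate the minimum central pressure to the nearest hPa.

ΔP = (V / 6.45)^(1/0.615) = (75/6.45)^1.626.
75/6.45 = 11.628; 11.628^1.626 ≈ 54.02 hPa.
P_c = 1010 − 54.02 = 955.98 ≈ 956 hPa.

956 hPa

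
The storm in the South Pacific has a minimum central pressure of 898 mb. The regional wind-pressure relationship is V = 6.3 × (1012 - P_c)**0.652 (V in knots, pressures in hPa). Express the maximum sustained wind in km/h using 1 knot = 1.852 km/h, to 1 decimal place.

255.9 km/h

ΔP = 1012 − 898 = 114 mb.
V ≈ 6.3 × 114^0.652 = 6.3 × 21.933 ≈ 138.179 kt.
138.179 × 1.852 ≈ 255.91 km/h → 255.9 km/h.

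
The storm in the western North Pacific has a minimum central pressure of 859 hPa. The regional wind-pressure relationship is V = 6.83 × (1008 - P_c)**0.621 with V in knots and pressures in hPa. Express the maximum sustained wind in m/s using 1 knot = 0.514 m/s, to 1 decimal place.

78.5 m/s

ΔP = 1008 − 859 = 149 hPa.
V ≈ 6.83 × 149^0.621 = 6.83 × 22.364 ≈ 152.746 kt.
152.746 × 0.514 ≈ 78.51 m/s → 78.5 m/s.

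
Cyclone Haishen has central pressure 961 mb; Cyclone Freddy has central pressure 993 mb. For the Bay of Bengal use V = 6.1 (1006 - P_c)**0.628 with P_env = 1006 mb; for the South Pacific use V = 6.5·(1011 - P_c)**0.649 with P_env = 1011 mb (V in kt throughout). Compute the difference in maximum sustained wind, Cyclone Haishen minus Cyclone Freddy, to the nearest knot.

24 kt

Cyclone Haishen: ΔP = 45; V ≈ 6.1 × 45^0.628 ≈ 66.61 kt.
Cyclone Freddy: ΔP = 18; V ≈ 6.5 × 18^0.649 ≈ 42.42 kt.
Difference ≈ 66.61 − 42.42 = 24.19 → 24 kt.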